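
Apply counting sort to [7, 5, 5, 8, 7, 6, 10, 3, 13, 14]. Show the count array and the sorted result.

Count array: [0, 0, 0, 1, 0, 2, 1, 2, 1, 0, 1, 0, 0, 1, 1]
(count[i] = number of elements equal to i)
Cumulative count: [0, 0, 0, 1, 1, 3, 4, 6, 7, 7, 8, 8, 8, 9, 10]
Sorted: [3, 5, 5, 6, 7, 7, 8, 10, 13, 14]


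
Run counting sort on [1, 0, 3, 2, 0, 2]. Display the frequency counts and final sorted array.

Count array: [2, 1, 2, 1]
(count[i] = number of elements equal to i)
Cumulative count: [2, 3, 5, 6]
Sorted: [0, 0, 1, 2, 2, 3]


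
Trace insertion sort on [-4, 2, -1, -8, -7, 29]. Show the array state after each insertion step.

First element -4 is already 'sorted'
Insert 2: shifted 0 elements -> [-4, 2, -1, -8, -7, 29]
Insert -1: shifted 1 elements -> [-4, -1, 2, -8, -7, 29]
Insert -8: shifted 3 elements -> [-8, -4, -1, 2, -7, 29]
Insert -7: shifted 3 elements -> [-8, -7, -4, -1, 2, 29]
Insert 29: shifted 0 elements -> [-8, -7, -4, -1, 2, 29]


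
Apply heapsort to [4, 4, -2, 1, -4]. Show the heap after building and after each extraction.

Build heap: [4, 4, -2, 1, -4]
Extract 4: [4, 1, -2, -4, 4]
Extract 4: [1, -4, -2, 4, 4]
Extract 1: [-2, -4, 1, 4, 4]
Extract -2: [-4, -2, 1, 4, 4]


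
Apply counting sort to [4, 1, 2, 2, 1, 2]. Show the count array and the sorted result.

Count array: [0, 2, 3, 0, 1]
(count[i] = number of elements equal to i)
Cumulative count: [0, 2, 5, 5, 6]
Sorted: [1, 1, 2, 2, 2, 4]


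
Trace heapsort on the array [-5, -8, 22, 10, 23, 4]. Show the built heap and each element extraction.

Build heap: [23, 10, 22, -5, -8, 4]
Extract 23: [22, 10, 4, -5, -8, 23]
Extract 22: [10, -5, 4, -8, 22, 23]
Extract 10: [4, -5, -8, 10, 22, 23]
Extract 4: [-5, -8, 4, 10, 22, 23]
Extract -5: [-8, -5, 4, 10, 22, 23]


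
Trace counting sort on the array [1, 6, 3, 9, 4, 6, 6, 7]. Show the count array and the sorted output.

Count array: [0, 1, 0, 1, 1, 0, 3, 1, 0, 1]
(count[i] = number of elements equal to i)
Cumulative count: [0, 1, 1, 2, 3, 3, 6, 7, 7, 8]
Sorted: [1, 3, 4, 6, 6, 6, 7, 9]


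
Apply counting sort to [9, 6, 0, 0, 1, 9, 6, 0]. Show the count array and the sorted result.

Count array: [3, 1, 0, 0, 0, 0, 2, 0, 0, 2]
(count[i] = number of elements equal to i)
Cumulative count: [3, 4, 4, 4, 4, 4, 6, 6, 6, 8]
Sorted: [0, 0, 0, 1, 6, 6, 9, 9]


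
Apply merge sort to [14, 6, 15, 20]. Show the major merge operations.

Divide and conquer:
  Merge [14] + [6] -> [6, 14]
  Merge [15] + [20] -> [15, 20]
  Merge [6, 14] + [15, 20] -> [6, 14, 15, 20]


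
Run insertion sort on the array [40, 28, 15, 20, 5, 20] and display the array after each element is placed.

First element 40 is already 'sorted'
Insert 28: shifted 1 elements -> [28, 40, 15, 20, 5, 20]
Insert 15: shifted 2 elements -> [15, 28, 40, 20, 5, 20]
Insert 20: shifted 2 elements -> [15, 20, 28, 40, 5, 20]
Insert 5: shifted 4 elements -> [5, 15, 20, 28, 40, 20]
Insert 20: shifted 2 elements -> [5, 15, 20, 20, 28, 40]


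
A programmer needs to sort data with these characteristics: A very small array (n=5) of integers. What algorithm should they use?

Best choice: Insertion sort
Reason: For tiny inputs the O(n^2) overhead is negligible and insertion sort has minimal constant factors


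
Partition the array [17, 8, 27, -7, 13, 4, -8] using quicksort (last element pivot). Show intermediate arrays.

Partition 1: pivot=-8 at index 0 -> [-8, 8, 27, -7, 13, 4, 17]
Partition 2: pivot=17 at index 5 -> [-8, 8, -7, 13, 4, 17, 27]
Partition 3: pivot=4 at index 2 -> [-8, -7, 4, 13, 8, 17, 27]
Partition 4: pivot=8 at index 3 -> [-8, -7, 4, 8, 13, 17, 27]


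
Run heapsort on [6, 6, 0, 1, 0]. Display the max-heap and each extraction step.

Build heap: [6, 6, 0, 1, 0]
Extract 6: [6, 1, 0, 0, 6]
Extract 6: [1, 0, 0, 6, 6]
Extract 1: [0, 0, 1, 6, 6]
Extract 0: [0, 0, 1, 6, 6]


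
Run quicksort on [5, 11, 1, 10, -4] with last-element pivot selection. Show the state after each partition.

Partition 1: pivot=-4 at index 0 -> [-4, 11, 1, 10, 5]
Partition 2: pivot=5 at index 2 -> [-4, 1, 5, 10, 11]
Partition 3: pivot=11 at index 4 -> [-4, 1, 5, 10, 11]


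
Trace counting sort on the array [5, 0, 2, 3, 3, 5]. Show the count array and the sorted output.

Count array: [1, 0, 1, 2, 0, 2]
(count[i] = number of elements equal to i)
Cumulative count: [1, 1, 2, 4, 4, 6]
Sorted: [0, 2, 3, 3, 5, 5]


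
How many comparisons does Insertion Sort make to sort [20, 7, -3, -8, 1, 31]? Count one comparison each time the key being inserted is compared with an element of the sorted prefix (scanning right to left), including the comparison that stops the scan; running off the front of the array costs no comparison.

Insert 7: 20 > 7 (shift), reached front = 1 comparison(s) -> [7, 20, -3, -8, 1, 31]
Insert -3: 20 > -3 (shift), 7 > -3 (shift), reached front = 2 comparison(s) -> [-3, 7, 20, -8, 1, 31]
Insert -8: 20 > -8 (shift), 7 > -8 (shift), -3 > -8 (shift), reached front = 3 comparison(s) -> [-8, -3, 7, 20, 1, 31]
Insert 1: 20 > 1 (shift), 7 > 1 (shift), -3 <= 1 (stop) = 3 comparison(s) -> [-8, -3, 1, 7, 20, 31]
Insert 31: 20 <= 31 (stop) = 1 comparison(s) -> [-8, -3, 1, 7, 20, 31]
Total comparisons: 1 + 2 + 3 + 3 + 1 = 10


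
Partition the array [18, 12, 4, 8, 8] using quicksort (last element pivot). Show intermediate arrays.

Partition 1: pivot=8 at index 2 -> [4, 8, 8, 12, 18]
Partition 2: pivot=8 at index 1 -> [4, 8, 8, 12, 18]
Partition 3: pivot=18 at index 4 -> [4, 8, 8, 12, 18]


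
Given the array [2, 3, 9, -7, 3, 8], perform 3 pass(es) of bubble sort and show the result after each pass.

After pass 1: [2, 3, -7, 3, 8, 9] (3 swaps)
After pass 2: [2, -7, 3, 3, 8, 9] (1 swaps)
After pass 3: [-7, 2, 3, 3, 8, 9] (1 swaps)
Total swaps: 5


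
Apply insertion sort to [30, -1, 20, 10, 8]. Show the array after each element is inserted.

First element 30 is already 'sorted'
Insert -1: shifted 1 elements -> [-1, 30, 20, 10, 8]
Insert 20: shifted 1 elements -> [-1, 20, 30, 10, 8]
Insert 10: shifted 2 elements -> [-1, 10, 20, 30, 8]
Insert 8: shifted 3 elements -> [-1, 8, 10, 20, 30]


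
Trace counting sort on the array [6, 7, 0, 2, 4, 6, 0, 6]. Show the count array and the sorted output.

Count array: [2, 0, 1, 0, 1, 0, 3, 1]
(count[i] = number of elements equal to i)
Cumulative count: [2, 2, 3, 3, 4, 4, 7, 8]
Sorted: [0, 0, 2, 4, 6, 6, 6, 7]


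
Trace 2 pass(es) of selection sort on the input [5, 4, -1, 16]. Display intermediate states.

Pass 1: Select minimum -1 at index 2, swap -> [-1, 4, 5, 16]
Pass 2: Select minimum 4 at index 1, swap -> [-1, 4, 5, 16]


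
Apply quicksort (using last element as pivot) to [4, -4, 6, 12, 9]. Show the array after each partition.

Partition 1: pivot=9 at index 3 -> [4, -4, 6, 9, 12]
Partition 2: pivot=6 at index 2 -> [4, -4, 6, 9, 12]
Partition 3: pivot=-4 at index 0 -> [-4, 4, 6, 9, 12]


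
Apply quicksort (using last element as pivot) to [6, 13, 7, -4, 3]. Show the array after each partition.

Partition 1: pivot=3 at index 1 -> [-4, 3, 7, 6, 13]
Partition 2: pivot=13 at index 4 -> [-4, 3, 7, 6, 13]
Partition 3: pivot=6 at index 2 -> [-4, 3, 6, 7, 13]


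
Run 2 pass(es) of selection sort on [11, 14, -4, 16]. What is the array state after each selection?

Pass 1: Select minimum -4 at index 2, swap -> [-4, 14, 11, 16]
Pass 2: Select minimum 11 at index 2, swap -> [-4, 11, 14, 16]


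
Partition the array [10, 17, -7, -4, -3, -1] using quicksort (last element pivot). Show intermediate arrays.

Partition 1: pivot=-1 at index 3 -> [-7, -4, -3, -1, 10, 17]
Partition 2: pivot=-3 at index 2 -> [-7, -4, -3, -1, 10, 17]
Partition 3: pivot=-4 at index 1 -> [-7, -4, -3, -1, 10, 17]
Partition 4: pivot=17 at index 5 -> [-7, -4, -3, -1, 10, 17]


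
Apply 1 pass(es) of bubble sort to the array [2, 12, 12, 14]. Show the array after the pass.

After pass 1: [2, 12, 12, 14] (0 swaps)
Total swaps: 0


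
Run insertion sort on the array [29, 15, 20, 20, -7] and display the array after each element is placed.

First element 29 is already 'sorted'
Insert 15: shifted 1 elements -> [15, 29, 20, 20, -7]
Insert 20: shifted 1 elements -> [15, 20, 29, 20, -7]
Insert 20: shifted 1 elements -> [15, 20, 20, 29, -7]
Insert -7: shifted 4 elements -> [-7, 15, 20, 20, 29]


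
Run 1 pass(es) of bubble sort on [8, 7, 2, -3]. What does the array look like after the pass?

After pass 1: [7, 2, -3, 8] (3 swaps)
Total swaps: 3


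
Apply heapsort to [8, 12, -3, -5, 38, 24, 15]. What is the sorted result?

Build heap: [38, 12, 24, -5, 8, -3, 15]
Extract 38: [24, 12, 15, -5, 8, -3, 38]
Extract 24: [15, 12, -3, -5, 8, 24, 38]
Extract 15: [12, 8, -3, -5, 15, 24, 38]
Extract 12: [8, -5, -3, 12, 15, 24, 38]
Extract 8: [-3, -5, 8, 12, 15, 24, 38]
Extract -3: [-5, -3, 8, 12, 15, 24, 38]


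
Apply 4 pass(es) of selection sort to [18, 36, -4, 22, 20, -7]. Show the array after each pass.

Pass 1: Select minimum -7 at index 5, swap -> [-7, 36, -4, 22, 20, 18]
Pass 2: Select minimum -4 at index 2, swap -> [-7, -4, 36, 22, 20, 18]
Pass 3: Select minimum 18 at index 5, swap -> [-7, -4, 18, 22, 20, 36]
Pass 4: Select minimum 20 at index 4, swap -> [-7, -4, 18, 20, 22, 36]


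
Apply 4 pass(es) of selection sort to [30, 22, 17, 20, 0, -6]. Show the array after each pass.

Pass 1: Select minimum -6 at index 5, swap -> [-6, 22, 17, 20, 0, 30]
Pass 2: Select minimum 0 at index 4, swap -> [-6, 0, 17, 20, 22, 30]
Pass 3: Select minimum 17 at index 2, swap -> [-6, 0, 17, 20, 22, 30]
Pass 4: Select minimum 20 at index 3, swap -> [-6, 0, 17, 20, 22, 30]


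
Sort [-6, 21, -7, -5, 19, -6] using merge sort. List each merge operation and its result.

Divide and conquer:
  Merge [21] + [-7] -> [-7, 21]
  Merge [-6] + [-7, 21] -> [-7, -6, 21]
  Merge [19] + [-6] -> [-6, 19]
  Merge [-5] + [-6, 19] -> [-6, -5, 19]
  Merge [-7, -6, 21] + [-6, -5, 19] -> [-7, -6, -6, -5, 19, 21]


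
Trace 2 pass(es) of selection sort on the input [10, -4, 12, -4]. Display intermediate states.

Pass 1: Select minimum -4 at index 1, swap -> [-4, 10, 12, -4]
Pass 2: Select minimum -4 at index 3, swap -> [-4, -4, 12, 10]


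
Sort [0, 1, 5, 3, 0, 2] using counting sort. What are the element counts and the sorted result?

Count array: [2, 1, 1, 1, 0, 1]
(count[i] = number of elements equal to i)
Cumulative count: [2, 3, 4, 5, 5, 6]
Sorted: [0, 0, 1, 2, 3, 5]


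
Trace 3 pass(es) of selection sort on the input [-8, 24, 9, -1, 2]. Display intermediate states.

Pass 1: Select minimum -8 at index 0, swap -> [-8, 24, 9, -1, 2]
Pass 2: Select minimum -1 at index 3, swap -> [-8, -1, 9, 24, 2]
Pass 3: Select minimum 2 at index 4, swap -> [-8, -1, 2, 24, 9]


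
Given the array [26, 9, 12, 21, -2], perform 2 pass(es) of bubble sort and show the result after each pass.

After pass 1: [9, 12, 21, -2, 26] (4 swaps)
After pass 2: [9, 12, -2, 21, 26] (1 swaps)
Total swaps: 5


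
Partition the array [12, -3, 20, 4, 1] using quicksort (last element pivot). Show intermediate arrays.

Partition 1: pivot=1 at index 1 -> [-3, 1, 20, 4, 12]
Partition 2: pivot=12 at index 3 -> [-3, 1, 4, 12, 20]


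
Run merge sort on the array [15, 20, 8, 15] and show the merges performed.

Divide and conquer:
  Merge [15] + [20] -> [15, 20]
  Merge [8] + [15] -> [8, 15]
  Merge [15, 20] + [8, 15] -> [8, 15, 15, 20]


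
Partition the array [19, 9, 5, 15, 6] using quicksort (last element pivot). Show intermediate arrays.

Partition 1: pivot=6 at index 1 -> [5, 6, 19, 15, 9]
Partition 2: pivot=9 at index 2 -> [5, 6, 9, 15, 19]
Partition 3: pivot=19 at index 4 -> [5, 6, 9, 15, 19]


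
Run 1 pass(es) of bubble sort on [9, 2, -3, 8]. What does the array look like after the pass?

After pass 1: [2, -3, 8, 9] (3 swaps)
Total swaps: 3


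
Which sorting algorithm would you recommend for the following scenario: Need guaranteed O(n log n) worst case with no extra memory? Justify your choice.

Best choice: Heapsort
Reason: Heapsort is O(n log n) worst case and sorts in-place; quicksort can degrade to O(n^2)


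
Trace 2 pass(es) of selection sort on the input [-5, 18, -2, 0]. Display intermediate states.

Pass 1: Select minimum -5 at index 0, swap -> [-5, 18, -2, 0]
Pass 2: Select minimum -2 at index 2, swap -> [-5, -2, 18, 0]


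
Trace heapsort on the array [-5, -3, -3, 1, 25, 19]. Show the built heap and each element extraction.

Build heap: [25, 1, 19, -5, -3, -3]
Extract 25: [19, 1, -3, -5, -3, 25]
Extract 19: [1, -3, -3, -5, 19, 25]
Extract 1: [-3, -5, -3, 1, 19, 25]
Extract -3: [-3, -5, -3, 1, 19, 25]
Extract -3: [-5, -3, -3, 1, 19, 25]


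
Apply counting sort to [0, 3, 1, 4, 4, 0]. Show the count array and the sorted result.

Count array: [2, 1, 0, 1, 2]
(count[i] = number of elements equal to i)
Cumulative count: [2, 3, 3, 4, 6]
Sorted: [0, 0, 1, 3, 4, 4]


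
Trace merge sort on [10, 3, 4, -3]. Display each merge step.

Divide and conquer:
  Merge [10] + [3] -> [3, 10]
  Merge [4] + [-3] -> [-3, 4]
  Merge [3, 10] + [-3, 4] -> [-3, 3, 4, 10]


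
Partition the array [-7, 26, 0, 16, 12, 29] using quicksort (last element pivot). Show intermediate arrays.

Partition 1: pivot=29 at index 5 -> [-7, 26, 0, 16, 12, 29]
Partition 2: pivot=12 at index 2 -> [-7, 0, 12, 16, 26, 29]
Partition 3: pivot=0 at index 1 -> [-7, 0, 12, 16, 26, 29]
Partition 4: pivot=26 at index 4 -> [-7, 0, 12, 16, 26, 29]


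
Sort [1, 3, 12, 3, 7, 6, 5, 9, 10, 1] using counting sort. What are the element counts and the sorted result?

Count array: [0, 2, 0, 2, 0, 1, 1, 1, 0, 1, 1, 0, 1]
(count[i] = number of elements equal to i)
Cumulative count: [0, 2, 2, 4, 4, 5, 6, 7, 7, 8, 9, 9, 10]
Sorted: [1, 1, 3, 3, 5, 6, 7, 9, 10, 12]


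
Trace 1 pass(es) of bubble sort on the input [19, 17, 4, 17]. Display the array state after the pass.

After pass 1: [17, 4, 17, 19] (3 swaps)
Total swaps: 3


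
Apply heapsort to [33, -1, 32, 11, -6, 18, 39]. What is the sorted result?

Build heap: [39, 11, 33, -1, -6, 18, 32]
Extract 39: [33, 11, 32, -1, -6, 18, 39]
Extract 33: [32, 11, 18, -1, -6, 33, 39]
Extract 32: [18, 11, -6, -1, 32, 33, 39]
Extract 18: [11, -1, -6, 18, 32, 33, 39]
Extract 11: [-1, -6, 11, 18, 32, 33, 39]
Extract -1: [-6, -1, 11, 18, 32, 33, 39]


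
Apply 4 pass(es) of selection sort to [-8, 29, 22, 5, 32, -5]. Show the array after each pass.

Pass 1: Select minimum -8 at index 0, swap -> [-8, 29, 22, 5, 32, -5]
Pass 2: Select minimum -5 at index 5, swap -> [-8, -5, 22, 5, 32, 29]
Pass 3: Select minimum 5 at index 3, swap -> [-8, -5, 5, 22, 32, 29]
Pass 4: Select minimum 22 at index 3, swap -> [-8, -5, 5, 22, 32, 29]


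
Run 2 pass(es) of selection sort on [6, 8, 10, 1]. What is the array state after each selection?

Pass 1: Select minimum 1 at index 3, swap -> [1, 8, 10, 6]
Pass 2: Select minimum 6 at index 3, swap -> [1, 6, 10, 8]


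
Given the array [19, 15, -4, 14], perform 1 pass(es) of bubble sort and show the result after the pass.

After pass 1: [15, -4, 14, 19] (3 swaps)
Total swaps: 3


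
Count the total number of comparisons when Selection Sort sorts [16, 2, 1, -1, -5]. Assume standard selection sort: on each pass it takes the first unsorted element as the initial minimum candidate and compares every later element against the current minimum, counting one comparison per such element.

Pass 1: scan indices 1..4 for the minimum = 4 comparison(s); min is -5, place at index 0 -> [-5, 2, 1, -1, 16]
Pass 2: scan indices 2..4 for the minimum = 3 comparison(s); min is -1, place at index 1 -> [-5, -1, 1, 2, 16]
Pass 3: scan indices 3..4 for the minimum = 2 comparison(s); min is 1, place at index 2 -> [-5, -1, 1, 2, 16]
Pass 4: scan indices 4..4 for the minimum = 1 comparison(s); min is 2, place at index 3 -> [-5, -1, 1, 2, 16]
Selection sort always scans the whole unsorted suffix, so the count is (n-1) + (n-2) + ... + 1 = n(n-1)/2 = 5*4/2 = 10 regardless of the input order.
Total comparisons: 4 + 3 + 2 + 1 = 10


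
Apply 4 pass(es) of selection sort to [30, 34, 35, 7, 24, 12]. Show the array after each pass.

Pass 1: Select minimum 7 at index 3, swap -> [7, 34, 35, 30, 24, 12]
Pass 2: Select minimum 12 at index 5, swap -> [7, 12, 35, 30, 24, 34]
Pass 3: Select minimum 24 at index 4, swap -> [7, 12, 24, 30, 35, 34]
Pass 4: Select minimum 30 at index 3, swap -> [7, 12, 24, 30, 35, 34]


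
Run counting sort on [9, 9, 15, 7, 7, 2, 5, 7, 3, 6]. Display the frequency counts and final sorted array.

Count array: [0, 0, 1, 1, 0, 1, 1, 3, 0, 2, 0, 0, 0, 0, 0, 1]
(count[i] = number of elements equal to i)
Cumulative count: [0, 0, 1, 2, 2, 3, 4, 7, 7, 9, 9, 9, 9, 9, 9, 10]
Sorted: [2, 3, 5, 6, 7, 7, 7, 9, 9, 15]


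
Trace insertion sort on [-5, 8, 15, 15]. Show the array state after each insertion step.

First element -5 is already 'sorted'
Insert 8: shifted 0 elements -> [-5, 8, 15, 15]
Insert 15: shifted 0 elements -> [-5, 8, 15, 15]
Insert 15: shifted 0 elements -> [-5, 8, 15, 15]


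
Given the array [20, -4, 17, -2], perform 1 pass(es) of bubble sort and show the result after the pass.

After pass 1: [-4, 17, -2, 20] (3 swaps)
Total swaps: 3


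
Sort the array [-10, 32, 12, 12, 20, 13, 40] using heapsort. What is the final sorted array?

Build heap: [40, 32, 13, 12, 20, -10, 12]
Extract 40: [32, 20, 13, 12, 12, -10, 40]
Extract 32: [20, 12, 13, -10, 12, 32, 40]
Extract 20: [13, 12, 12, -10, 20, 32, 40]
Extract 13: [12, -10, 12, 13, 20, 32, 40]
Extract 12: [12, -10, 12, 13, 20, 32, 40]
Extract 12: [-10, 12, 12, 13, 20, 32, 40]


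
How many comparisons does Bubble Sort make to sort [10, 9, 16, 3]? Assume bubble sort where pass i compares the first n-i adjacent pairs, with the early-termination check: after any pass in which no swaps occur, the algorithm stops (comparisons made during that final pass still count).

Pass 1: compare adjacent pairs (0,1)..(2,3) = 3 comparison(s), 2 swap(s) -> [9, 10, 3, 16]
Pass 2: compare adjacent pairs (0,1)..(1,2) = 2 comparison(s), 1 swap(s) -> [9, 3, 10, 16]
Pass 3: compare adjacent pairs (0,1)..(0,1) = 1 comparison(s), 1 swap(s) -> [3, 9, 10, 16]
Every pass made at least one swap, so all n-1 passes run.
Total comparisons: 3 + 2 + 1 = 6


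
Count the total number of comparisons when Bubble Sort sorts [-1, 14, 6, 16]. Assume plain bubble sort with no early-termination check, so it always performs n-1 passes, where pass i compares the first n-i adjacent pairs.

Pass 1: compare adjacent pairs (0,1)..(2,3) = 3 comparison(s), 1 swap(s) -> [-1, 6, 14, 16]
Pass 2: compare adjacent pairs (0,1)..(1,2) = 2 comparison(s), 0 swap(s) -> [-1, 6, 14, 16]
Pass 3: compare adjacent pairs (0,1)..(0,1) = 1 comparison(s), 0 swap(s) -> [-1, 6, 14, 16]
Total comparisons: 3 + 2 + 1 = 6


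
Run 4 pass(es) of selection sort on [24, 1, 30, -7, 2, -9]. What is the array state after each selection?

Pass 1: Select minimum -9 at index 5, swap -> [-9, 1, 30, -7, 2, 24]
Pass 2: Select minimum -7 at index 3, swap -> [-9, -7, 30, 1, 2, 24]
Pass 3: Select minimum 1 at index 3, swap -> [-9, -7, 1, 30, 2, 24]
Pass 4: Select minimum 2 at index 4, swap -> [-9, -7, 1, 2, 30, 24]


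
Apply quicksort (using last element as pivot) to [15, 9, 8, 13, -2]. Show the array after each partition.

Partition 1: pivot=-2 at index 0 -> [-2, 9, 8, 13, 15]
Partition 2: pivot=15 at index 4 -> [-2, 9, 8, 13, 15]
Partition 3: pivot=13 at index 3 -> [-2, 9, 8, 13, 15]
Partition 4: pivot=8 at index 1 -> [-2, 8, 9, 13, 15]


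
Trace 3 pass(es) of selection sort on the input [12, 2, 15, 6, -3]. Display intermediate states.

Pass 1: Select minimum -3 at index 4, swap -> [-3, 2, 15, 6, 12]
Pass 2: Select minimum 2 at index 1, swap -> [-3, 2, 15, 6, 12]
Pass 3: Select minimum 6 at index 3, swap -> [-3, 2, 6, 15, 12]


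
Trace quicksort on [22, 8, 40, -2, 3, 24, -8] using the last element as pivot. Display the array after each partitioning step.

Partition 1: pivot=-8 at index 0 -> [-8, 8, 40, -2, 3, 24, 22]
Partition 2: pivot=22 at index 4 -> [-8, 8, -2, 3, 22, 24, 40]
Partition 3: pivot=3 at index 2 -> [-8, -2, 3, 8, 22, 24, 40]
Partition 4: pivot=40 at index 6 -> [-8, -2, 3, 8, 22, 24, 40]


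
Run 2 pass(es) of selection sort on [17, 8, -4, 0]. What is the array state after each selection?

Pass 1: Select minimum -4 at index 2, swap -> [-4, 8, 17, 0]
Pass 2: Select minimum 0 at index 3, swap -> [-4, 0, 17, 8]


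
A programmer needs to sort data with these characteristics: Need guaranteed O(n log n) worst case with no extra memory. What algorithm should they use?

Best choice: Heapsort
Reason: Heapsort is O(n log n) worst case and sorts in-place; quicksort can degrade to O(n^2)


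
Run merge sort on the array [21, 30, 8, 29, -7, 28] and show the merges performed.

Divide and conquer:
  Merge [30] + [8] -> [8, 30]
  Merge [21] + [8, 30] -> [8, 21, 30]
  Merge [-7] + [28] -> [-7, 28]
  Merge [29] + [-7, 28] -> [-7, 28, 29]
  Merge [8, 21, 30] + [-7, 28, 29] -> [-7, 8, 21, 28, 29, 30]


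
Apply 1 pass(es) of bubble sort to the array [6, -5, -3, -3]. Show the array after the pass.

After pass 1: [-5, -3, -3, 6] (3 swaps)
Total swaps: 3


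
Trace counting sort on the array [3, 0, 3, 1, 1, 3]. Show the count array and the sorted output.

Count array: [1, 2, 0, 3]
(count[i] = number of elements equal to i)
Cumulative count: [1, 3, 3, 6]
Sorted: [0, 1, 1, 3, 3, 3]


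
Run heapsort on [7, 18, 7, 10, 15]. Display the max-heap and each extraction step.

Build heap: [18, 15, 7, 10, 7]
Extract 18: [15, 10, 7, 7, 18]
Extract 15: [10, 7, 7, 15, 18]
Extract 10: [7, 7, 10, 15, 18]
Extract 7: [7, 7, 10, 15, 18]


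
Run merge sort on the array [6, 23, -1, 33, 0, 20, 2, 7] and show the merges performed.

Divide and conquer:
  Merge [6] + [23] -> [6, 23]
  Merge [-1] + [33] -> [-1, 33]
  Merge [6, 23] + [-1, 33] -> [-1, 6, 23, 33]
  Merge [0] + [20] -> [0, 20]
  Merge [2] + [7] -> [2, 7]
  Merge [0, 20] + [2, 7] -> [0, 2, 7, 20]
  Merge [-1, 6, 23, 33] + [0, 2, 7, 20] -> [-1, 0, 2, 6, 7, 20, 23, 33]


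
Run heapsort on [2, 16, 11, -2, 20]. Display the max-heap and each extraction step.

Build heap: [20, 16, 11, -2, 2]
Extract 20: [16, 2, 11, -2, 20]
Extract 16: [11, 2, -2, 16, 20]
Extract 11: [2, -2, 11, 16, 20]
Extract 2: [-2, 2, 11, 16, 20]


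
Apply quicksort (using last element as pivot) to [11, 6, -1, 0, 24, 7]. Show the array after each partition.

Partition 1: pivot=7 at index 3 -> [6, -1, 0, 7, 24, 11]
Partition 2: pivot=0 at index 1 -> [-1, 0, 6, 7, 24, 11]
Partition 3: pivot=11 at index 4 -> [-1, 0, 6, 7, 11, 24]


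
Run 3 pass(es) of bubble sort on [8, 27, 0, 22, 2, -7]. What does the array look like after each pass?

After pass 1: [8, 0, 22, 2, -7, 27] (4 swaps)
After pass 2: [0, 8, 2, -7, 22, 27] (3 swaps)
After pass 3: [0, 2, -7, 8, 22, 27] (2 swaps)
Total swaps: 9


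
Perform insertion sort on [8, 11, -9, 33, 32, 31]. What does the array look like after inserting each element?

First element 8 is already 'sorted'
Insert 11: shifted 0 elements -> [8, 11, -9, 33, 32, 31]
Insert -9: shifted 2 elements -> [-9, 8, 11, 33, 32, 31]
Insert 33: shifted 0 elements -> [-9, 8, 11, 33, 32, 31]
Insert 32: shifted 1 elements -> [-9, 8, 11, 32, 33, 31]
Insert 31: shifted 2 elements -> [-9, 8, 11, 31, 32, 33]


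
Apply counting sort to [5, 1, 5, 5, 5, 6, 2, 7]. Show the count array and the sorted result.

Count array: [0, 1, 1, 0, 0, 4, 1, 1]
(count[i] = number of elements equal to i)
Cumulative count: [0, 1, 2, 2, 2, 6, 7, 8]
Sorted: [1, 2, 5, 5, 5, 5, 6, 7]


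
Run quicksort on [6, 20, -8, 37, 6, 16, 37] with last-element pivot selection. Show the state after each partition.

Partition 1: pivot=37 at index 6 -> [6, 20, -8, 37, 6, 16, 37]
Partition 2: pivot=16 at index 3 -> [6, -8, 6, 16, 20, 37, 37]
Partition 3: pivot=6 at index 2 -> [6, -8, 6, 16, 20, 37, 37]
Partition 4: pivot=-8 at index 0 -> [-8, 6, 6, 16, 20, 37, 37]
Partition 5: pivot=37 at index 5 -> [-8, 6, 6, 16, 20, 37, 37]


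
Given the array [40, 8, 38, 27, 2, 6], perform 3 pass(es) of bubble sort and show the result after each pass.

After pass 1: [8, 38, 27, 2, 6, 40] (5 swaps)
After pass 2: [8, 27, 2, 6, 38, 40] (3 swaps)
After pass 3: [8, 2, 6, 27, 38, 40] (2 swaps)
Total swaps: 10


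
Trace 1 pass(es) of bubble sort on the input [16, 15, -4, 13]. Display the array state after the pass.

After pass 1: [15, -4, 13, 16] (3 swaps)
Total swaps: 3


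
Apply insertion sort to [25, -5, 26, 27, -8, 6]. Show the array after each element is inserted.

First element 25 is already 'sorted'
Insert -5: shifted 1 elements -> [-5, 25, 26, 27, -8, 6]
Insert 26: shifted 0 elements -> [-5, 25, 26, 27, -8, 6]
Insert 27: shifted 0 elements -> [-5, 25, 26, 27, -8, 6]
Insert -8: shifted 4 elements -> [-8, -5, 25, 26, 27, 6]
Insert 6: shifted 3 elements -> [-8, -5, 6, 25, 26, 27]


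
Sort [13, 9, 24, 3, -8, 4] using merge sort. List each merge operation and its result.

Divide and conquer:
  Merge [9] + [24] -> [9, 24]
  Merge [13] + [9, 24] -> [9, 13, 24]
  Merge [-8] + [4] -> [-8, 4]
  Merge [3] + [-8, 4] -> [-8, 3, 4]
  Merge [9, 13, 24] + [-8, 3, 4] -> [-8, 3, 4, 9, 13, 24]


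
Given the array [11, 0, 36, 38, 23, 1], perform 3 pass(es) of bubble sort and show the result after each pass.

After pass 1: [0, 11, 36, 23, 1, 38] (3 swaps)
After pass 2: [0, 11, 23, 1, 36, 38] (2 swaps)
After pass 3: [0, 11, 1, 23, 36, 38] (1 swaps)
Total swaps: 6


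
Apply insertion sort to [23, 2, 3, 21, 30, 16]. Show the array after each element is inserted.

First element 23 is already 'sorted'
Insert 2: shifted 1 elements -> [2, 23, 3, 21, 30, 16]
Insert 3: shifted 1 elements -> [2, 3, 23, 21, 30, 16]
Insert 21: shifted 1 elements -> [2, 3, 21, 23, 30, 16]
Insert 30: shifted 0 elements -> [2, 3, 21, 23, 30, 16]
Insert 16: shifted 3 elements -> [2, 3, 16, 21, 23, 30]


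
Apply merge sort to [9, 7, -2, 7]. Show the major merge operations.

Divide and conquer:
  Merge [9] + [7] -> [7, 9]
  Merge [-2] + [7] -> [-2, 7]
  Merge [7, 9] + [-2, 7] -> [-2, 7, 7, 9]


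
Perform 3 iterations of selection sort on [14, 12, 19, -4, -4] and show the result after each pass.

Pass 1: Select minimum -4 at index 3, swap -> [-4, 12, 19, 14, -4]
Pass 2: Select minimum -4 at index 4, swap -> [-4, -4, 19, 14, 12]
Pass 3: Select minimum 12 at index 4, swap -> [-4, -4, 12, 14, 19]


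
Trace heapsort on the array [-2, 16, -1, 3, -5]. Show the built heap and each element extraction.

Build heap: [16, 3, -1, -2, -5]
Extract 16: [3, -2, -1, -5, 16]
Extract 3: [-1, -2, -5, 3, 16]
Extract -1: [-2, -5, -1, 3, 16]
Extract -2: [-5, -2, -1, 3, 16]


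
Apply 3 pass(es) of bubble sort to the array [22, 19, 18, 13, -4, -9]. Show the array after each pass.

After pass 1: [19, 18, 13, -4, -9, 22] (5 swaps)
After pass 2: [18, 13, -4, -9, 19, 22] (4 swaps)
After pass 3: [13, -4, -9, 18, 19, 22] (3 swaps)
Total swaps: 12


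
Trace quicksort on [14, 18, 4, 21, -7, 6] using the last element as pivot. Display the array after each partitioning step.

Partition 1: pivot=6 at index 2 -> [4, -7, 6, 21, 18, 14]
Partition 2: pivot=-7 at index 0 -> [-7, 4, 6, 21, 18, 14]
Partition 3: pivot=14 at index 3 -> [-7, 4, 6, 14, 18, 21]
Partition 4: pivot=21 at index 5 -> [-7, 4, 6, 14, 18, 21]


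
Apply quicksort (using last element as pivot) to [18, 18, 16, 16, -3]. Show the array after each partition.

Partition 1: pivot=-3 at index 0 -> [-3, 18, 16, 16, 18]
Partition 2: pivot=18 at index 4 -> [-3, 18, 16, 16, 18]
Partition 3: pivot=16 at index 2 -> [-3, 16, 16, 18, 18]


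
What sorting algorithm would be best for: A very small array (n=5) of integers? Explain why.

Best choice: Insertion sort
Reason: For tiny inputs the O(n^2) overhead is negligible and insertion sort has minimal constant factors


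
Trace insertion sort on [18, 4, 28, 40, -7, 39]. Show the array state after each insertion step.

First element 18 is already 'sorted'
Insert 4: shifted 1 elements -> [4, 18, 28, 40, -7, 39]
Insert 28: shifted 0 elements -> [4, 18, 28, 40, -7, 39]
Insert 40: shifted 0 elements -> [4, 18, 28, 40, -7, 39]
Insert -7: shifted 4 elements -> [-7, 4, 18, 28, 40, 39]
Insert 39: shifted 1 elements -> [-7, 4, 18, 28, 39, 40]


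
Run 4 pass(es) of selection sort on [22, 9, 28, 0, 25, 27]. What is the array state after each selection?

Pass 1: Select minimum 0 at index 3, swap -> [0, 9, 28, 22, 25, 27]
Pass 2: Select minimum 9 at index 1, swap -> [0, 9, 28, 22, 25, 27]
Pass 3: Select minimum 22 at index 3, swap -> [0, 9, 22, 28, 25, 27]
Pass 4: Select minimum 25 at index 4, swap -> [0, 9, 22, 25, 28, 27]


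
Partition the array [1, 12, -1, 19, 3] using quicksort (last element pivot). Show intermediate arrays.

Partition 1: pivot=3 at index 2 -> [1, -1, 3, 19, 12]
Partition 2: pivot=-1 at index 0 -> [-1, 1, 3, 19, 12]
Partition 3: pivot=12 at index 3 -> [-1, 1, 3, 12, 19]


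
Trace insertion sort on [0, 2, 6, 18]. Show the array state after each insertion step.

First element 0 is already 'sorted'
Insert 2: shifted 0 elements -> [0, 2, 6, 18]
Insert 6: shifted 0 elements -> [0, 2, 6, 18]
Insert 18: shifted 0 elements -> [0, 2, 6, 18]


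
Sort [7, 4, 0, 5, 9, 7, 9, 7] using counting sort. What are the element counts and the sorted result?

Count array: [1, 0, 0, 0, 1, 1, 0, 3, 0, 2]
(count[i] = number of elements equal to i)
Cumulative count: [1, 1, 1, 1, 2, 3, 3, 6, 6, 8]
Sorted: [0, 4, 5, 7, 7, 7, 9, 9]


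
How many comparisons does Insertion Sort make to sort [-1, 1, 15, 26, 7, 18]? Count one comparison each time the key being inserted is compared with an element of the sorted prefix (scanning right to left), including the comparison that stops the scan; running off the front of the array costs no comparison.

Insert 1: -1 <= 1 (stop) = 1 comparison(s) -> [-1, 1, 15, 26, 7, 18]
Insert 15: 1 <= 15 (stop) = 1 comparison(s) -> [-1, 1, 15, 26, 7, 18]
Insert 26: 15 <= 26 (stop) = 1 comparison(s) -> [-1, 1, 15, 26, 7, 18]
Insert 7: 26 > 7 (shift), 15 > 7 (shift), 1 <= 7 (stop) = 3 comparison(s) -> [-1, 1, 7, 15, 26, 18]
Insert 18: 26 > 18 (shift), 15 <= 18 (stop) = 2 comparison(s) -> [-1, 1, 7, 15, 18, 26]
Total comparisons: 1 + 1 + 1 + 3 + 2 = 8


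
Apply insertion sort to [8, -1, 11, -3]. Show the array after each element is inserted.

First element 8 is already 'sorted'
Insert -1: shifted 1 elements -> [-1, 8, 11, -3]
Insert 11: shifted 0 elements -> [-1, 8, 11, -3]
Insert -3: shifted 3 elements -> [-3, -1, 8, 11]


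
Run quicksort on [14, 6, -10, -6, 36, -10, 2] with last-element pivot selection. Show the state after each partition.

Partition 1: pivot=2 at index 3 -> [-10, -6, -10, 2, 36, 14, 6]
Partition 2: pivot=-10 at index 1 -> [-10, -10, -6, 2, 36, 14, 6]
Partition 3: pivot=6 at index 4 -> [-10, -10, -6, 2, 6, 14, 36]
Partition 4: pivot=36 at index 6 -> [-10, -10, -6, 2, 6, 14, 36]


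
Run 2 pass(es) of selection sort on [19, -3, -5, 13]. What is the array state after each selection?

Pass 1: Select minimum -5 at index 2, swap -> [-5, -3, 19, 13]
Pass 2: Select minimum -3 at index 1, swap -> [-5, -3, 19, 13]


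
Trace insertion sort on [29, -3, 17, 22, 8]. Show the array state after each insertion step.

First element 29 is already 'sorted'
Insert -3: shifted 1 elements -> [-3, 29, 17, 22, 8]
Insert 17: shifted 1 elements -> [-3, 17, 29, 22, 8]
Insert 22: shifted 1 elements -> [-3, 17, 22, 29, 8]
Insert 8: shifted 3 elements -> [-3, 8, 17, 22, 29]


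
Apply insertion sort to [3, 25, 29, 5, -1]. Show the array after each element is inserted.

First element 3 is already 'sorted'
Insert 25: shifted 0 elements -> [3, 25, 29, 5, -1]
Insert 29: shifted 0 elements -> [3, 25, 29, 5, -1]
Insert 5: shifted 2 elements -> [3, 5, 25, 29, -1]
Insert -1: shifted 4 elements -> [-1, 3, 5, 25, 29]


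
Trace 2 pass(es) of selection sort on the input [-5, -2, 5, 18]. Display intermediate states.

Pass 1: Select minimum -5 at index 0, swap -> [-5, -2, 5, 18]
Pass 2: Select minimum -2 at index 1, swap -> [-5, -2, 5, 18]


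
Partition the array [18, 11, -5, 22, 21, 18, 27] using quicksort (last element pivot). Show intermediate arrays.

Partition 1: pivot=27 at index 6 -> [18, 11, -5, 22, 21, 18, 27]
Partition 2: pivot=18 at index 3 -> [18, 11, -5, 18, 21, 22, 27]
Partition 3: pivot=-5 at index 0 -> [-5, 11, 18, 18, 21, 22, 27]
Partition 4: pivot=18 at index 2 -> [-5, 11, 18, 18, 21, 22, 27]
Partition 5: pivot=22 at index 5 -> [-5, 11, 18, 18, 21, 22, 27]


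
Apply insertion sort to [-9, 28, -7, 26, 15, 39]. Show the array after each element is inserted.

First element -9 is already 'sorted'
Insert 28: shifted 0 elements -> [-9, 28, -7, 26, 15, 39]
Insert -7: shifted 1 elements -> [-9, -7, 28, 26, 15, 39]
Insert 26: shifted 1 elements -> [-9, -7, 26, 28, 15, 39]
Insert 15: shifted 2 elements -> [-9, -7, 15, 26, 28, 39]
Insert 39: shifted 0 elements -> [-9, -7, 15, 26, 28, 39]


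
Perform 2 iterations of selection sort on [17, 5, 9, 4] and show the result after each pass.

Pass 1: Select minimum 4 at index 3, swap -> [4, 5, 9, 17]
Pass 2: Select minimum 5 at index 1, swap -> [4, 5, 9, 17]


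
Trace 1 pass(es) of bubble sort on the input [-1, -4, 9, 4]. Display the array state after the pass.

After pass 1: [-4, -1, 4, 9] (2 swaps)
Total swaps: 2


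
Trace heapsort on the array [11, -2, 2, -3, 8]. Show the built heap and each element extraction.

Build heap: [11, 8, 2, -3, -2]
Extract 11: [8, -2, 2, -3, 11]
Extract 8: [2, -2, -3, 8, 11]
Extract 2: [-2, -3, 2, 8, 11]
Extract -2: [-3, -2, 2, 8, 11]


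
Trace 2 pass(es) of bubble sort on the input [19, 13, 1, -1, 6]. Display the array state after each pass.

After pass 1: [13, 1, -1, 6, 19] (4 swaps)
After pass 2: [1, -1, 6, 13, 19] (3 swaps)
Total swaps: 7


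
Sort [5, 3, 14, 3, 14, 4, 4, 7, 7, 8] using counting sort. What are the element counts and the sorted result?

Count array: [0, 0, 0, 2, 2, 1, 0, 2, 1, 0, 0, 0, 0, 0, 2]
(count[i] = number of elements equal to i)
Cumulative count: [0, 0, 0, 2, 4, 5, 5, 7, 8, 8, 8, 8, 8, 8, 10]
Sorted: [3, 3, 4, 4, 5, 7, 7, 8, 14, 14]


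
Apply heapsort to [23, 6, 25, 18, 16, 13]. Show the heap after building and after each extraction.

Build heap: [25, 18, 23, 6, 16, 13]
Extract 25: [23, 18, 13, 6, 16, 25]
Extract 23: [18, 16, 13, 6, 23, 25]
Extract 18: [16, 6, 13, 18, 23, 25]
Extract 16: [13, 6, 16, 18, 23, 25]
Extract 13: [6, 13, 16, 18, 23, 25]


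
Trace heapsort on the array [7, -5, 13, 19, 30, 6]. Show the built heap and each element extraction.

Build heap: [30, 19, 13, 7, -5, 6]
Extract 30: [19, 7, 13, 6, -5, 30]
Extract 19: [13, 7, -5, 6, 19, 30]
Extract 13: [7, 6, -5, 13, 19, 30]
Extract 7: [6, -5, 7, 13, 19, 30]
Extract 6: [-5, 6, 7, 13, 19, 30]


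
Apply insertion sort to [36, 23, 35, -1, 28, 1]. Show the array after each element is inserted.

First element 36 is already 'sorted'
Insert 23: shifted 1 elements -> [23, 36, 35, -1, 28, 1]
Insert 35: shifted 1 elements -> [23, 35, 36, -1, 28, 1]
Insert -1: shifted 3 elements -> [-1, 23, 35, 36, 28, 1]
Insert 28: shifted 2 elements -> [-1, 23, 28, 35, 36, 1]
Insert 1: shifted 4 elements -> [-1, 1, 23, 28, 35, 36]


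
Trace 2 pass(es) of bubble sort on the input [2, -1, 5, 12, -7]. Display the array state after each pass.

After pass 1: [-1, 2, 5, -7, 12] (2 swaps)
After pass 2: [-1, 2, -7, 5, 12] (1 swaps)
Total swaps: 3


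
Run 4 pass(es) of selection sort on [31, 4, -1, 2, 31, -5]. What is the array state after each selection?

Pass 1: Select minimum -5 at index 5, swap -> [-5, 4, -1, 2, 31, 31]
Pass 2: Select minimum -1 at index 2, swap -> [-5, -1, 4, 2, 31, 31]
Pass 3: Select minimum 2 at index 3, swap -> [-5, -1, 2, 4, 31, 31]
Pass 4: Select minimum 4 at index 3, swap -> [-5, -1, 2, 4, 31, 31]


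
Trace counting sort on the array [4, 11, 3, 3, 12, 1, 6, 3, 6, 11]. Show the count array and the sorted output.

Count array: [0, 1, 0, 3, 1, 0, 2, 0, 0, 0, 0, 2, 1]
(count[i] = number of elements equal to i)
Cumulative count: [0, 1, 1, 4, 5, 5, 7, 7, 7, 7, 7, 9, 10]
Sorted: [1, 3, 3, 3, 4, 6, 6, 11, 11, 12]


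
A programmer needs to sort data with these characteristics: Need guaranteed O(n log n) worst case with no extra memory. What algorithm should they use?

Best choice: Heapsort
Reason: Heapsort is O(n log n) worst case and sorts in-place; quicksort can degrade to O(n^2)


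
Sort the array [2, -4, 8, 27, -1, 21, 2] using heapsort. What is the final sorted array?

Build heap: [27, 2, 21, -4, -1, 8, 2]
Extract 27: [21, 2, 8, -4, -1, 2, 27]
Extract 21: [8, 2, 2, -4, -1, 21, 27]
Extract 8: [2, -1, 2, -4, 8, 21, 27]
Extract 2: [2, -1, -4, 2, 8, 21, 27]
Extract 2: [-1, -4, 2, 2, 8, 21, 27]
Extract -1: [-4, -1, 2, 2, 8, 21, 27]


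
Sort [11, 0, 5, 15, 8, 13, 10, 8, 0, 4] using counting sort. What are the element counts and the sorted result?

Count array: [2, 0, 0, 0, 1, 1, 0, 0, 2, 0, 1, 1, 0, 1, 0, 1]
(count[i] = number of elements equal to i)
Cumulative count: [2, 2, 2, 2, 3, 4, 4, 4, 6, 6, 7, 8, 8, 9, 9, 10]
Sorted: [0, 0, 4, 5, 8, 8, 10, 11, 13, 15]


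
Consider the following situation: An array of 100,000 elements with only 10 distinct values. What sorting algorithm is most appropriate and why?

Best choice: 3-way quicksort or Counting sort
Reason: 3-way (Dutch national flag) partitioning groups every copy of the pivot together, so with only d=10 distinct keys quicksort finishes in O(n log d) expected time, which is effectively linear; counting sort runs in O(n + k) where k is the size of the key range (not the number of distinct values), so it is linear when the 10 values are integers drawn from a small known range


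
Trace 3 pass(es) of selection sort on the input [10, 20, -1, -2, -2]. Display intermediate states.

Pass 1: Select minimum -2 at index 3, swap -> [-2, 20, -1, 10, -2]
Pass 2: Select minimum -2 at index 4, swap -> [-2, -2, -1, 10, 20]
Pass 3: Select minimum -1 at index 2, swap -> [-2, -2, -1, 10, 20]


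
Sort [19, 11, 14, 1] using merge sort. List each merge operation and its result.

Divide and conquer:
  Merge [19] + [11] -> [11, 19]
  Merge [14] + [1] -> [1, 14]
  Merge [11, 19] + [1, 14] -> [1, 11, 14, 19]


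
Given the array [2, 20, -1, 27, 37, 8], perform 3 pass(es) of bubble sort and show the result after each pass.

After pass 1: [2, -1, 20, 27, 8, 37] (2 swaps)
After pass 2: [-1, 2, 20, 8, 27, 37] (2 swaps)
After pass 3: [-1, 2, 8, 20, 27, 37] (1 swaps)
Total swaps: 5


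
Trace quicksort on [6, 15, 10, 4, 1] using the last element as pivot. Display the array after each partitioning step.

Partition 1: pivot=1 at index 0 -> [1, 15, 10, 4, 6]
Partition 2: pivot=6 at index 2 -> [1, 4, 6, 15, 10]
Partition 3: pivot=10 at index 3 -> [1, 4, 6, 10, 15]


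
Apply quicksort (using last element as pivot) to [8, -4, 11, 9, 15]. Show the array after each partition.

Partition 1: pivot=15 at index 4 -> [8, -4, 11, 9, 15]
Partition 2: pivot=9 at index 2 -> [8, -4, 9, 11, 15]
Partition 3: pivot=-4 at index 0 -> [-4, 8, 9, 11, 15]


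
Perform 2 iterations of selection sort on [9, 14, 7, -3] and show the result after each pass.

Pass 1: Select minimum -3 at index 3, swap -> [-3, 14, 7, 9]
Pass 2: Select minimum 7 at index 2, swap -> [-3, 7, 14, 9]


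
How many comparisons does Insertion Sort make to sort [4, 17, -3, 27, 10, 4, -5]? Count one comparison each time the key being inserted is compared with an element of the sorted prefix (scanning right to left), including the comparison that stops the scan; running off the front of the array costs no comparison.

Insert 17: 4 <= 17 (stop) = 1 comparison(s) -> [4, 17, -3, 27, 10, 4, -5]
Insert -3: 17 > -3 (shift), 4 > -3 (shift), reached front = 2 comparison(s) -> [-3, 4, 17, 27, 10, 4, -5]
Insert 27: 17 <= 27 (stop) = 1 comparison(s) -> [-3, 4, 17, 27, 10, 4, -5]
Insert 10: 27 > 10 (shift), 17 > 10 (shift), 4 <= 10 (stop) = 3 comparison(s) -> [-3, 4, 10, 17, 27, 4, -5]
Insert 4: 27 > 4 (shift), 17 > 4 (shift), 10 > 4 (shift), 4 <= 4 (stop) = 4 comparison(s) -> [-3, 4, 4, 10, 17, 27, -5]
Insert -5: 27 > -5 (shift), 17 > -5 (shift), 10 > -5 (shift), 4 > -5 (shift), 4 > -5 (shift), -3 > -5 (shift), reached front = 6 comparison(s) -> [-5, -3, 4, 4, 10, 17, 27]
Total comparisons: 1 + 2 + 1 + 3 + 4 + 6 = 17
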